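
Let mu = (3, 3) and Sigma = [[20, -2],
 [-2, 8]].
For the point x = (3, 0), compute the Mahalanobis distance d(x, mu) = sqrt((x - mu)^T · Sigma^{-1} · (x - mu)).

Step 1 — centre the observation: (x - mu) = (0, -3).

Step 2 — invert Sigma. det(Sigma) = 20·8 - (-2)² = 156.
  Sigma^{-1} = (1/det) · [[d, -b], [-b, a]] = [[0.0513, 0.0128],
 [0.0128, 0.1282]].

Step 3 — form the quadratic (x - mu)^T · Sigma^{-1} · (x - mu):
  Sigma^{-1} · (x - mu) = (-0.0385, -0.3846).
  (x - mu)^T · [Sigma^{-1} · (x - mu)] = (0)·(-0.0385) + (-3)·(-0.3846) = 1.1538.

Step 4 — take square root: d = √(1.1538) ≈ 1.0742.

d(x, mu) = √(1.1538) ≈ 1.0742


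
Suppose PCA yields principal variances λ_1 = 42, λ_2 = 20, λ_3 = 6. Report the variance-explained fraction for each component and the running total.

Step 1 — total variance = trace(Sigma) = Σ λ_i = 42 + 20 + 6 = 68.

Step 2 — fraction explained by component i = λ_i / Σ λ:
  PC1: 42/68 = 0.6176
  PC2: 20/68 = 0.2941
  PC3: 6/68 = 0.0882

Step 3 — cumulative fraction after k components = (λ_1 + ... + λ_k) / Σ λ:
  k = 1: 42/68 = 0.6176
  k = 2: (42 + 20)/68 = 62/68 = 0.9118
  k = 3: (42 + 20 + 6)/68 = 68/68 = 1

Summary (fraction, with percent):

explained: PC1 0.6176 (61.76%), PC2 0.2941 (29.41%), PC3 0.0882 (8.82%);  cumulative: 0.6176, 0.9118, 1


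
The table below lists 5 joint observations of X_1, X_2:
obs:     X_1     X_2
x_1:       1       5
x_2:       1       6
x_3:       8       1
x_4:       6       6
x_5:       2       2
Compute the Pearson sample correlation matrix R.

Step 1 — column means:
  mean(X_1) = (1 + 1 + 8 + 6 + 2) / 5 = 18/5 = 3.6
  mean(X_2) = (5 + 6 + 1 + 6 + 2) / 5 = 20/5 = 4

Step 2 — sample variances and covariances s[i,j] = (1/(n-1)) · Σ_k (x_{k,i} - mean_i) · (x_{k,j} - mean_j), with n-1 = 4:
  s[X_1,X_1] = ((-2.6)·(-2.6) + (-2.6)·(-2.6) + (4.4)·(4.4) + (2.4)·(2.4) + (-1.6)·(-1.6)) / 4 = 41.2/4 = 10.3
  s[X_1,X_2] = ((-2.6)·(1) + (-2.6)·(2) + (4.4)·(-3) + (2.4)·(2) + (-1.6)·(-2)) / 4 = -13/4 = -3.25
  s[X_2,X_2] = ((1)·(1) + (2)·(2) + (-3)·(-3) + (2)·(2) + (-2)·(-2)) / 4 = 22/4 = 5.5
  Sample standard deviations s_i = √(s[i,i]):
  s(X_1) = √(10.3) = 3.2094
  s(X_2) = √(5.5) = 2.3452

Step 3 — r_{ij} = s_{ij} / (s_i · s_j):
  r[X_1,X_1] = 1 (diagonal).
  r[X_1,X_2] = -3.25 / (3.2094 · 2.3452) = -3.25 / 7.5266 = -0.4318
  r[X_2,X_2] = 1 (diagonal).

R is symmetric with unit diagonal. Assembling:

R = [[1, -0.4318],
 [-0.4318, 1]]


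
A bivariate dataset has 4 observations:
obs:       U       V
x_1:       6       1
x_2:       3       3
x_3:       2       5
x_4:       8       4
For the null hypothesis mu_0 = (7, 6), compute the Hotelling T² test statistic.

Step 1 — sample mean vector:
  mean(U) = (6 + 3 + 2 + 8) / 4 = 19/4 = 4.75
  mean(V) = (1 + 3 + 5 + 4) / 4 = 13/4 = 3.25
  x̄ = (4.75, 3.25),  deviation x̄ - mu_0 = (4.75, 3.25) - (7, 6) = (-2.25, -2.75).

Step 2 — sample covariance matrix, S[i,j] = (1/(n-1)) · Σ_k (x_{k,i} - mean_i) · (x_{k,j} - mean_j), divisor n-1 = 3:
  S[U,U] = ((1.25)·(1.25) + (-1.75)·(-1.75) + (-2.75)·(-2.75) + (3.25)·(3.25)) / 3 = 22.75/3 = 7.5833
  S[U,V] = ((1.25)·(-2.25) + (-1.75)·(-0.25) + (-2.75)·(1.75) + (3.25)·(0.75)) / 3 = -4.75/3 = -1.5833
  S[V,V] = ((-2.25)·(-2.25) + (-0.25)·(-0.25) + (1.75)·(1.75) + (0.75)·(0.75)) / 3 = 8.75/3 = 2.9167
  S = [[7.5833, -1.5833],
 [-1.5833, 2.9167]].

Step 3 — invert S. det(S) = 7.5833·2.9167 - (-1.5833)² = 19.6111.
  S^{-1} = (1/det) · [[d, -b], [-b, a]] = [[0.1487, 0.0807],
 [0.0807, 0.3867]].

Step 4 — quadratic form (x̄ - mu_0)^T · S^{-1} · (x̄ - mu_0):
  S^{-1} · (x̄ - mu_0) = (-0.5567, -1.245),
  (x̄ - mu_0)^T · [...] = (-2.25)·(-0.5567) + (-2.75)·(-1.245) = 4.6763.

Step 5 — scale by n: T² = 4 · 4.6763 = 18.7054.

T² ≈ 18.7054


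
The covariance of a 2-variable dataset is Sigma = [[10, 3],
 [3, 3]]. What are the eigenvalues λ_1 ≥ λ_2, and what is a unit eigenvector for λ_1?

Step 1 — characteristic polynomial of 2×2 Sigma:
  det(Sigma - λI) = λ² - trace · λ + det = 0.
  trace = 10 + 3 = 13, det = 10·3 - (3)² = 21.
Step 2 — discriminant:
  Δ = trace² - 4·det = 169 - 84 = 85.
Step 3 — eigenvalues:
  λ = (trace ± √Δ)/2 = (13 ± 9.2195)/2,
  λ_1 = 11.1098,  λ_2 = 1.8902.

Step 4 — unit eigenvector for λ_1: solve (Sigma - λ_1 I)v = 0. First row:
  (10 - 11.1098)·v_x + (3)·v_y = 0, i.e. (-1.1098)·v_x + (3)·v_y = 0,
  so v ∝ (b, λ_1 - a) = (3, 1.1098) = u.
  ||u|| = √((3)² + (1.1098)²) = √(10.2316) ≈ 3.1987,
  v_1 = u/||u|| ≈ (0.9379, 0.3469) (||v_1|| = 1).

λ_1 = 11.1098,  λ_2 = 1.8902;  v_1 ≈ (0.9379, 0.3469)


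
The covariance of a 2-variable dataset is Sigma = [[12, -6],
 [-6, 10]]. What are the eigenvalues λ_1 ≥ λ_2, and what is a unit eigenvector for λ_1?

Step 1 — characteristic polynomial of 2×2 Sigma:
  det(Sigma - λI) = λ² - trace · λ + det = 0.
  trace = 12 + 10 = 22, det = 12·10 - (-6)² = 84.
Step 2 — discriminant:
  Δ = trace² - 4·det = 484 - 336 = 148.
Step 3 — eigenvalues:
  λ = (trace ± √Δ)/2 = (22 ± 12.1655)/2,
  λ_1 = 17.0828,  λ_2 = 4.9172.

Step 4 — unit eigenvector for λ_1: solve (Sigma - λ_1 I)v = 0. First row:
  (12 - 17.0828)·v_x + (-6)·v_y = 0, i.e. (-5.0828)·v_x + (-6)·v_y = 0,
  so v ∝ (b, λ_1 - a) = (-6, 5.0828); multiply by -1 so the first entry is positive: u = (6, -5.0828).
  ||u|| = √((6)² + (-5.0828)²) = √(61.8345) ≈ 7.8635,
  v_1 = u/||u|| ≈ (0.763, -0.6464) (||v_1|| = 1).

λ_1 = 17.0828,  λ_2 = 4.9172;  v_1 ≈ (0.763, -0.6464)


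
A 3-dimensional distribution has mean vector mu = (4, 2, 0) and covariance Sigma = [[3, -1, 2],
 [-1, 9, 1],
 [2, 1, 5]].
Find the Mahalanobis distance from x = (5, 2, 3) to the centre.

Step 1 — centre the observation: (x - mu) = (1, 0, 3).

Step 2 — invert Sigma (cofactor / det for 3×3, or solve directly):
  Sigma^{-1} = [[0.5057, 0.0805, -0.2184],
 [0.0805, 0.1264, -0.0575],
 [-0.2184, -0.0575, 0.2989]].

Step 3 — form the quadratic (x - mu)^T · Sigma^{-1} · (x - mu):
  Sigma^{-1} · (x - mu) = (-0.1494, -0.092, 0.6782).
  (x - mu)^T · [Sigma^{-1} · (x - mu)] = (1)·(-0.1494) + (0)·(-0.092) + (3)·(0.6782) = 1.8851.

Step 4 — take square root: d = √(1.8851) ≈ 1.373.

d(x, mu) = √(1.8851) ≈ 1.373


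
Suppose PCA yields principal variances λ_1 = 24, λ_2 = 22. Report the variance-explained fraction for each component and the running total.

Step 1 — total variance = trace(Sigma) = Σ λ_i = 24 + 22 = 46.

Step 2 — fraction explained by component i = λ_i / Σ λ:
  PC1: 24/46 = 0.5217
  PC2: 22/46 = 0.4783

Step 3 — cumulative fraction after k components = (λ_1 + ... + λ_k) / Σ λ:
  k = 1: 24/46 = 0.5217
  k = 2: (24 + 22)/46 = 46/46 = 1

Summary (fraction, with percent):

explained: PC1 0.5217 (52.17%), PC2 0.4783 (47.83%);  cumulative: 0.5217, 1


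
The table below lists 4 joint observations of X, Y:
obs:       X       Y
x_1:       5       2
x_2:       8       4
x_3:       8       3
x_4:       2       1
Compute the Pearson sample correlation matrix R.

Step 1 — column means:
  mean(X) = (5 + 8 + 8 + 2) / 4 = 23/4 = 5.75
  mean(Y) = (2 + 4 + 3 + 1) / 4 = 10/4 = 2.5

Step 2 — sample variances and covariances s[i,j] = (1/(n-1)) · Σ_k (x_{k,i} - mean_i) · (x_{k,j} - mean_j), with n-1 = 3:
  s[X,X] = ((-0.75)·(-0.75) + (2.25)·(2.25) + (2.25)·(2.25) + (-3.75)·(-3.75)) / 3 = 24.75/3 = 8.25
  s[X,Y] = ((-0.75)·(-0.5) + (2.25)·(1.5) + (2.25)·(0.5) + (-3.75)·(-1.5)) / 3 = 10.5/3 = 3.5
  s[Y,Y] = ((-0.5)·(-0.5) + (1.5)·(1.5) + (0.5)·(0.5) + (-1.5)·(-1.5)) / 3 = 5/3 = 1.6667
  Sample standard deviations s_i = √(s[i,i]):
  s(X) = √(8.25) = 2.8723
  s(Y) = √(1.6667) = 1.291

Step 3 — r_{ij} = s_{ij} / (s_i · s_j):
  r[X,X] = 1 (diagonal).
  r[X,Y] = 3.5 / (2.8723 · 1.291) = 3.5 / 3.7081 = 0.9439
  r[Y,Y] = 1 (diagonal).

R is symmetric with unit diagonal. Assembling:

R = [[1, 0.9439],
 [0.9439, 1]]


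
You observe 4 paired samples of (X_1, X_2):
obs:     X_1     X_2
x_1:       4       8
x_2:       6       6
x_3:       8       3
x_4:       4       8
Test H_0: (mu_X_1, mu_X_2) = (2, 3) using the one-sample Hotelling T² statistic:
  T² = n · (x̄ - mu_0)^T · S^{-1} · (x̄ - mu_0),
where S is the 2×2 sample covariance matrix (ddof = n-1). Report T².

Step 1 — sample mean vector:
  mean(X_1) = (4 + 6 + 8 + 4) / 4 = 22/4 = 5.5
  mean(X_2) = (8 + 6 + 3 + 8) / 4 = 25/4 = 6.25
  x̄ = (5.5, 6.25),  deviation x̄ - mu_0 = (5.5, 6.25) - (2, 3) = (3.5, 3.25).

Step 2 — sample covariance matrix, S[i,j] = (1/(n-1)) · Σ_k (x_{k,i} - mean_i) · (x_{k,j} - mean_j), divisor n-1 = 3:
  S[X_1,X_1] = ((-1.5)·(-1.5) + (0.5)·(0.5) + (2.5)·(2.5) + (-1.5)·(-1.5)) / 3 = 11/3 = 3.6667
  S[X_1,X_2] = ((-1.5)·(1.75) + (0.5)·(-0.25) + (2.5)·(-3.25) + (-1.5)·(1.75)) / 3 = -13.5/3 = -4.5
  S[X_2,X_2] = ((1.75)·(1.75) + (-0.25)·(-0.25) + (-3.25)·(-3.25) + (1.75)·(1.75)) / 3 = 16.75/3 = 5.5833
  S = [[3.6667, -4.5],
 [-4.5, 5.5833]].

Step 3 — invert S. det(S) = 3.6667·5.5833 - (-4.5)² = 0.2222.
  S^{-1} = (1/det) · [[d, -b], [-b, a]] = [[25.125, 20.25],
 [20.25, 16.5]].

Step 4 — quadratic form (x̄ - mu_0)^T · S^{-1} · (x̄ - mu_0):
  S^{-1} · (x̄ - mu_0) = (153.75, 124.5),
  (x̄ - mu_0)^T · [...] = (3.5)·(153.75) + (3.25)·(124.5) = 942.75.

Step 5 — scale by n: T² = 4 · 942.75 = 3771.

T² ≈ 3771


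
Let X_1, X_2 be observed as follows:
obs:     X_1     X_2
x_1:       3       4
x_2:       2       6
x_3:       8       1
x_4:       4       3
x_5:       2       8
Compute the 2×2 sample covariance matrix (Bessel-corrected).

Step 1 — column means:
  mean(X_1) = (3 + 2 + 8 + 4 + 2) / 5 = 19/5 = 3.8
  mean(X_2) = (4 + 6 + 1 + 3 + 8) / 5 = 22/5 = 4.4

Step 2 — sample covariance S[i,j] = (1/(n-1)) · Σ_k (x_{k,i} - mean_i) · (x_{k,j} - mean_j), with n-1 = 4.
  S[X_1,X_1] = ((-0.8)·(-0.8) + (-1.8)·(-1.8) + (4.2)·(4.2) + (0.2)·(0.2) + (-1.8)·(-1.8)) / 4 = 24.8/4 = 6.2
  S[X_1,X_2] = ((-0.8)·(-0.4) + (-1.8)·(1.6) + (4.2)·(-3.4) + (0.2)·(-1.4) + (-1.8)·(3.6)) / 4 = -23.6/4 = -5.9
  S[X_2,X_2] = ((-0.4)·(-0.4) + (1.6)·(1.6) + (-3.4)·(-3.4) + (-1.4)·(-1.4) + (3.6)·(3.6)) / 4 = 29.2/4 = 7.3

S is symmetric (S[j,i] = S[i,j]). Assembling:

S = [[6.2, -5.9],
 [-5.9, 7.3]]


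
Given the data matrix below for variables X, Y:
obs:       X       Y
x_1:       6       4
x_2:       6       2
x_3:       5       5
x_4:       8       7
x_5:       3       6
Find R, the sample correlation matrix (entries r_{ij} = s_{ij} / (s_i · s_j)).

Step 1 — column means:
  mean(X) = (6 + 6 + 5 + 8 + 3) / 5 = 28/5 = 5.6
  mean(Y) = (4 + 2 + 5 + 7 + 6) / 5 = 24/5 = 4.8

Step 2 — sample variances and covariances s[i,j] = (1/(n-1)) · Σ_k (x_{k,i} - mean_i) · (x_{k,j} - mean_j), with n-1 = 4:
  s[X,X] = ((0.4)·(0.4) + (0.4)·(0.4) + (-0.6)·(-0.6) + (2.4)·(2.4) + (-2.6)·(-2.6)) / 4 = 13.2/4 = 3.3
  s[X,Y] = ((0.4)·(-0.8) + (0.4)·(-2.8) + (-0.6)·(0.2) + (2.4)·(2.2) + (-2.6)·(1.2)) / 4 = 0.6/4 = 0.15
  s[Y,Y] = ((-0.8)·(-0.8) + (-2.8)·(-2.8) + (0.2)·(0.2) + (2.2)·(2.2) + (1.2)·(1.2)) / 4 = 14.8/4 = 3.7
  Sample standard deviations s_i = √(s[i,i]):
  s(X) = √(3.3) = 1.8166
  s(Y) = √(3.7) = 1.9235

Step 3 — r_{ij} = s_{ij} / (s_i · s_j):
  r[X,X] = 1 (diagonal).
  r[X,Y] = 0.15 / (1.8166 · 1.9235) = 0.15 / 3.4943 = 0.0429
  r[Y,Y] = 1 (diagonal).

R is symmetric with unit diagonal. Assembling:

R = [[1, 0.0429],
 [0.0429, 1]]


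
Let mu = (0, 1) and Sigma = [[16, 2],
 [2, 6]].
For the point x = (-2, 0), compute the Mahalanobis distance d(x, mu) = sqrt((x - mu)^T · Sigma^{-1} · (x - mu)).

Step 1 — centre the observation: (x - mu) = (-2, -1).

Step 2 — invert Sigma. det(Sigma) = 16·6 - (2)² = 92.
  Sigma^{-1} = (1/det) · [[d, -b], [-b, a]] = [[0.0652, -0.0217],
 [-0.0217, 0.1739]].

Step 3 — form the quadratic (x - mu)^T · Sigma^{-1} · (x - mu):
  Sigma^{-1} · (x - mu) = (-0.1087, -0.1304).
  (x - mu)^T · [Sigma^{-1} · (x - mu)] = (-2)·(-0.1087) + (-1)·(-0.1304) = 0.3478.

Step 4 — take square root: d = √(0.3478) ≈ 0.5898.

d(x, mu) = √(0.3478) ≈ 0.5898


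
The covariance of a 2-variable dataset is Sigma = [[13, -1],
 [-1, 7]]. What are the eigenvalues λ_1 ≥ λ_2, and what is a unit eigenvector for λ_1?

Step 1 — characteristic polynomial of 2×2 Sigma:
  det(Sigma - λI) = λ² - trace · λ + det = 0.
  trace = 13 + 7 = 20, det = 13·7 - (-1)² = 90.
Step 2 — discriminant:
  Δ = trace² - 4·det = 400 - 360 = 40.
Step 3 — eigenvalues:
  λ = (trace ± √Δ)/2 = (20 ± 6.3246)/2,
  λ_1 = 13.1623,  λ_2 = 6.8377.

Step 4 — unit eigenvector for λ_1: solve (Sigma - λ_1 I)v = 0. First row:
  (13 - 13.1623)·v_x + (-1)·v_y = 0, i.e. (-0.1623)·v_x + (-1)·v_y = 0,
  so v ∝ (b, λ_1 - a) = (-1, 0.1623); multiply by -1 so the first entry is positive: u = (1, -0.1623).
  ||u|| = √((1)² + (-0.1623)²) = √(1.0263) ≈ 1.0131,
  v_1 = u/||u|| ≈ (0.9871, -0.1602) (||v_1|| = 1).

λ_1 = 13.1623,  λ_2 = 6.8377;  v_1 ≈ (0.9871, -0.1602)


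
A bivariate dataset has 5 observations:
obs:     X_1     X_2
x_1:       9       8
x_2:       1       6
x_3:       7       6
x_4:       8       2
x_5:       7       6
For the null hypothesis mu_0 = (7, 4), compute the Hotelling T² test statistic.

Step 1 — sample mean vector:
  mean(X_1) = (9 + 1 + 7 + 8 + 7) / 5 = 32/5 = 6.4
  mean(X_2) = (8 + 6 + 6 + 2 + 6) / 5 = 28/5 = 5.6
  x̄ = (6.4, 5.6),  deviation x̄ - mu_0 = (6.4, 5.6) - (7, 4) = (-0.6, 1.6).

Step 2 — sample covariance matrix, S[i,j] = (1/(n-1)) · Σ_k (x_{k,i} - mean_i) · (x_{k,j} - mean_j), divisor n-1 = 4:
  S[X_1,X_1] = ((2.6)·(2.6) + (-5.4)·(-5.4) + (0.6)·(0.6) + (1.6)·(1.6) + (0.6)·(0.6)) / 4 = 39.2/4 = 9.8
  S[X_1,X_2] = ((2.6)·(2.4) + (-5.4)·(0.4) + (0.6)·(0.4) + (1.6)·(-3.6) + (0.6)·(0.4)) / 4 = -1.2/4 = -0.3
  S[X_2,X_2] = ((2.4)·(2.4) + (0.4)·(0.4) + (0.4)·(0.4) + (-3.6)·(-3.6) + (0.4)·(0.4)) / 4 = 19.2/4 = 4.8
  S = [[9.8, -0.3],
 [-0.3, 4.8]].

Step 3 — invert S. det(S) = 9.8·4.8 - (-0.3)² = 46.95.
  S^{-1} = (1/det) · [[d, -b], [-b, a]] = [[0.1022, 0.0064],
 [0.0064, 0.2087]].

Step 4 — quadratic form (x̄ - mu_0)^T · S^{-1} · (x̄ - mu_0):
  S^{-1} · (x̄ - mu_0) = (-0.0511, 0.3301),
  (x̄ - mu_0)^T · [...] = (-0.6)·(-0.0511) + (1.6)·(0.3301) = 0.5589.

Step 5 — scale by n: T² = 5 · 0.5589 = 2.7945.

T² ≈ 2.7945


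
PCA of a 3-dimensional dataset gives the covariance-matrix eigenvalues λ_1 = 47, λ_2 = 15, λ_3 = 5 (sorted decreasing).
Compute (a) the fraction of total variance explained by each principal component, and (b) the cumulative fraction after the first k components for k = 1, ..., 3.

Step 1 — total variance = trace(Sigma) = Σ λ_i = 47 + 15 + 5 = 67.

Step 2 — fraction explained by component i = λ_i / Σ λ:
  PC1: 47/67 = 0.7015
  PC2: 15/67 = 0.2239
  PC3: 5/67 = 0.0746

Step 3 — cumulative fraction after k components = (λ_1 + ... + λ_k) / Σ λ:
  k = 1: 47/67 = 0.7015
  k = 2: (47 + 15)/67 = 62/67 = 0.9254
  k = 3: (47 + 15 + 5)/67 = 67/67 = 1

Summary (fraction, with percent):

explained: PC1 0.7015 (70.15%), PC2 0.2239 (22.39%), PC3 0.0746 (7.46%);  cumulative: 0.7015, 0.9254, 1


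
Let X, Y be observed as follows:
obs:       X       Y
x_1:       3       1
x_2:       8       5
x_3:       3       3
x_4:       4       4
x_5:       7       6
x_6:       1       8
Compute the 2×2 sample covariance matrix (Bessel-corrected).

Step 1 — column means:
  mean(X) = (3 + 8 + 3 + 4 + 7 + 1) / 6 = 26/6 = 4.3333
  mean(Y) = (1 + 5 + 3 + 4 + 6 + 8) / 6 = 27/6 = 4.5

Step 2 — sample covariance S[i,j] = (1/(n-1)) · Σ_k (x_{k,i} - mean_i) · (x_{k,j} - mean_j), with n-1 = 5.
  S[X,X] = ((-1.3333)·(-1.3333) + (3.6667)·(3.6667) + (-1.3333)·(-1.3333) + (-0.3333)·(-0.3333) + (2.6667)·(2.6667) + (-3.3333)·(-3.3333)) / 5 = 35.3333/5 = 7.0667
  S[X,Y] = ((-1.3333)·(-3.5) + (3.6667)·(0.5) + (-1.3333)·(-1.5) + (-0.3333)·(-0.5) + (2.6667)·(1.5) + (-3.3333)·(3.5)) / 5 = 1/5 = 0.2
  S[Y,Y] = ((-3.5)·(-3.5) + (0.5)·(0.5) + (-1.5)·(-1.5) + (-0.5)·(-0.5) + (1.5)·(1.5) + (3.5)·(3.5)) / 5 = 29.5/5 = 5.9

S is symmetric (S[j,i] = S[i,j]). Assembling:

S = [[7.0667, 0.2],
 [0.2, 5.9]]


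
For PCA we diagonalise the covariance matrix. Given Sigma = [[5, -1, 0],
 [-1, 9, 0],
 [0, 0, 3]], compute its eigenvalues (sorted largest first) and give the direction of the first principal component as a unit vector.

Step 1 — characteristic polynomial p(λ) = det(λI - Sigma) = λ³ - tr·λ² + c_1·λ - det, where tr = trace, c_1 = sum of the principal 2×2 minors, det = det(Sigma):
  tr = 5 + 9 + 3 = 17,
  c_1 = (5·9 - (-1)²) + (5·3 - (0)²) + (9·3 - (0)²) = 44 + 15 + 27 = 86,
  det = 5·(9·3 - (0)²) - (-1)·((-1)·3 - (0)·(0)) + (0)·((-1)·(0) - 9·(0)) = 5·(27) - (-1)·(-3) + (0)·(0) = 132.
  So p(λ) = λ³ - 17λ² + 86λ - 132.
Step 2 — look for an integer root (rational root theorem: any rational root is an integer divisor of 132). Testing λ = 3:
  p(3) = 27 - 153 + 258 - 132 = 0  ✓
  Dividing out (λ - 3): p(λ) = (λ - 3)(λ² - 14λ + 44).
Step 3 — remaining eigenvalues from the quadratic λ² - 14λ + 44 = 0:
  Δ = 14² - 4·44 = 196 - 176 = 20,  λ = (14 ± √20)/2 = (14 ± 4.4721)/2 ≈ 9.2361 or 4.7639.
  Sorted: λ_1 = 9.2361,  λ_2 = 4.7639,  λ_3 = 3  (check: sum = 17 = tr ✓).

Step 4 — unit eigenvector for λ_1 ≈ 9.2361: v spans the null space of (Sigma - λ_1 I), whose rows are
  r_1 = (-4.2361, -1, 0),  r_2 = (-1, -0.2361, 0),  r_3 = (0, 0, -6.2361).
  v is orthogonal to every row, so take v ∝ r_1 × r_3 = ((-1)·(-6.2361) - (0)·(0), (0)·(0) - (-4.2361)·(-6.2361), (-4.2361)·(0) - (-1)·(0)) ≈ (6.2361, -26.4164, 0).
  Let u = (6.2361, -26.4164, 0).
  ||u|| = √((6.2361)² + (-26.4164)² + (0)²) = √(736.7151) ≈ 27.1425,  v_1 = u/||u|| ≈ (0.2298, -0.9732, 0) (||v_1|| = 1).

λ_1 = 9.2361,  λ_2 = 4.7639,  λ_3 = 3;  v_1 ≈ (0.2298, -0.9732, 0)


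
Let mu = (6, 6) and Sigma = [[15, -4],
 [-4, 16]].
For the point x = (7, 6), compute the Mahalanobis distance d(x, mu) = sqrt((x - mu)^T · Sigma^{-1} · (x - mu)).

Step 1 — centre the observation: (x - mu) = (1, 0).

Step 2 — invert Sigma. det(Sigma) = 15·16 - (-4)² = 224.
  Sigma^{-1} = (1/det) · [[d, -b], [-b, a]] = [[0.0714, 0.0179],
 [0.0179, 0.067]].

Step 3 — form the quadratic (x - mu)^T · Sigma^{-1} · (x - mu):
  Sigma^{-1} · (x - mu) = (0.0714, 0.0179).
  (x - mu)^T · [Sigma^{-1} · (x - mu)] = (1)·(0.0714) + (0)·(0.0179) = 0.0714.

Step 4 — take square root: d = √(0.0714) ≈ 0.2673.

d(x, mu) = √(0.0714) ≈ 0.2673


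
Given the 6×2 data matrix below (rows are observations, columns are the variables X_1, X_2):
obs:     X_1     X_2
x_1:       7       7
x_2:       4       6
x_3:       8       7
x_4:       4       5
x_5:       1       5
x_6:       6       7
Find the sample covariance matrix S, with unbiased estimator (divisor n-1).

Step 1 — column means:
  mean(X_1) = (7 + 4 + 8 + 4 + 1 + 6) / 6 = 30/6 = 5
  mean(X_2) = (7 + 6 + 7 + 5 + 5 + 7) / 6 = 37/6 = 6.1667

Step 2 — sample covariance S[i,j] = (1/(n-1)) · Σ_k (x_{k,i} - mean_i) · (x_{k,j} - mean_j), with n-1 = 5.
  S[X_1,X_1] = ((2)·(2) + (-1)·(-1) + (3)·(3) + (-1)·(-1) + (-4)·(-4) + (1)·(1)) / 5 = 32/5 = 6.4
  S[X_1,X_2] = ((2)·(0.8333) + (-1)·(-0.1667) + (3)·(0.8333) + (-1)·(-1.1667) + (-4)·(-1.1667) + (1)·(0.8333)) / 5 = 11/5 = 2.2
  S[X_2,X_2] = ((0.8333)·(0.8333) + (-0.1667)·(-0.1667) + (0.8333)·(0.8333) + (-1.1667)·(-1.1667) + (-1.1667)·(-1.1667) + (0.8333)·(0.8333)) / 5 = 4.8333/5 = 0.9667

S is symmetric (S[j,i] = S[i,j]). Assembling:

S = [[6.4, 2.2],
 [2.2, 0.9667]]


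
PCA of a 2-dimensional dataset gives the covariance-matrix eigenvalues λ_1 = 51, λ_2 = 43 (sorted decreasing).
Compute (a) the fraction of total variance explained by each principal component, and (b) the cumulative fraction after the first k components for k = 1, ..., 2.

Step 1 — total variance = trace(Sigma) = Σ λ_i = 51 + 43 = 94.

Step 2 — fraction explained by component i = λ_i / Σ λ:
  PC1: 51/94 = 0.5426
  PC2: 43/94 = 0.4574

Step 3 — cumulative fraction after k components = (λ_1 + ... + λ_k) / Σ λ:
  k = 1: 51/94 = 0.5426
  k = 2: (51 + 43)/94 = 94/94 = 1

Summary (fraction, with percent):

explained: PC1 0.5426 (54.26%), PC2 0.4574 (45.74%);  cumulative: 0.5426, 1


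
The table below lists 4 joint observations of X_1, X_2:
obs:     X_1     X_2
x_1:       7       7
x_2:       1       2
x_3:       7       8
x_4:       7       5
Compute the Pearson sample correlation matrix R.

Step 1 — column means:
  mean(X_1) = (7 + 1 + 7 + 7) / 4 = 22/4 = 5.5
  mean(X_2) = (7 + 2 + 8 + 5) / 4 = 22/4 = 5.5

Step 2 — sample variances and covariances s[i,j] = (1/(n-1)) · Σ_k (x_{k,i} - mean_i) · (x_{k,j} - mean_j), with n-1 = 3:
  s[X_1,X_1] = ((1.5)·(1.5) + (-4.5)·(-4.5) + (1.5)·(1.5) + (1.5)·(1.5)) / 3 = 27/3 = 9
  s[X_1,X_2] = ((1.5)·(1.5) + (-4.5)·(-3.5) + (1.5)·(2.5) + (1.5)·(-0.5)) / 3 = 21/3 = 7
  s[X_2,X_2] = ((1.5)·(1.5) + (-3.5)·(-3.5) + (2.5)·(2.5) + (-0.5)·(-0.5)) / 3 = 21/3 = 7
  Sample standard deviations s_i = √(s[i,i]):
  s(X_1) = √(9) = 3
  s(X_2) = √(7) = 2.6458

Step 3 — r_{ij} = s_{ij} / (s_i · s_j):
  r[X_1,X_1] = 1 (diagonal).
  r[X_1,X_2] = 7 / (3 · 2.6458) = 7 / 7.9373 = 0.8819
  r[X_2,X_2] = 1 (diagonal).

R is symmetric with unit diagonal. Assembling:

R = [[1, 0.8819],
 [0.8819, 1]]


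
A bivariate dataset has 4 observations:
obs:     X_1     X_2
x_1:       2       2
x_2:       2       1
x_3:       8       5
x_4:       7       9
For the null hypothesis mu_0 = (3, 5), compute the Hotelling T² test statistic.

Step 1 — sample mean vector:
  mean(X_1) = (2 + 2 + 8 + 7) / 4 = 19/4 = 4.75
  mean(X_2) = (2 + 1 + 5 + 9) / 4 = 17/4 = 4.25
  x̄ = (4.75, 4.25),  deviation x̄ - mu_0 = (4.75, 4.25) - (3, 5) = (1.75, -0.75).

Step 2 — sample covariance matrix, S[i,j] = (1/(n-1)) · Σ_k (x_{k,i} - mean_i) · (x_{k,j} - mean_j), divisor n-1 = 3:
  S[X_1,X_1] = ((-2.75)·(-2.75) + (-2.75)·(-2.75) + (3.25)·(3.25) + (2.25)·(2.25)) / 3 = 30.75/3 = 10.25
  S[X_1,X_2] = ((-2.75)·(-2.25) + (-2.75)·(-3.25) + (3.25)·(0.75) + (2.25)·(4.75)) / 3 = 28.25/3 = 9.4167
  S[X_2,X_2] = ((-2.25)·(-2.25) + (-3.25)·(-3.25) + (0.75)·(0.75) + (4.75)·(4.75)) / 3 = 38.75/3 = 12.9167
  S = [[10.25, 9.4167],
 [9.4167, 12.9167]].

Step 3 — invert S. det(S) = 10.25·12.9167 - (9.4167)² = 43.7222.
  S^{-1} = (1/det) · [[d, -b], [-b, a]] = [[0.2954, -0.2154],
 [-0.2154, 0.2344]].

Step 4 — quadratic form (x̄ - mu_0)^T · S^{-1} · (x̄ - mu_0):
  S^{-1} · (x̄ - mu_0) = (0.6785, -0.5527),
  (x̄ - mu_0)^T · [...] = (1.75)·(0.6785) + (-0.75)·(-0.5527) = 1.602.

Step 5 — scale by n: T² = 4 · 1.602 = 6.4079.

T² ≈ 6.4079


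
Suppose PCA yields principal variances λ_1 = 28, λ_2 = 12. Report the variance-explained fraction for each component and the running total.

Step 1 — total variance = trace(Sigma) = Σ λ_i = 28 + 12 = 40.

Step 2 — fraction explained by component i = λ_i / Σ λ:
  PC1: 28/40 = 0.7
  PC2: 12/40 = 0.3

Step 3 — cumulative fraction after k components = (λ_1 + ... + λ_k) / Σ λ:
  k = 1: 28/40 = 0.7
  k = 2: (28 + 12)/40 = 40/40 = 1

Summary (fraction, with percent):

explained: PC1 0.7 (70%), PC2 0.3 (30%);  cumulative: 0.7, 1


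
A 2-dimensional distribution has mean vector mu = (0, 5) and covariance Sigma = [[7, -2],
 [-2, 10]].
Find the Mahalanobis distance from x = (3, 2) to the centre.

Step 1 — centre the observation: (x - mu) = (3, -3).

Step 2 — invert Sigma. det(Sigma) = 7·10 - (-2)² = 66.
  Sigma^{-1} = (1/det) · [[d, -b], [-b, a]] = [[0.1515, 0.0303],
 [0.0303, 0.1061]].

Step 3 — form the quadratic (x - mu)^T · Sigma^{-1} · (x - mu):
  Sigma^{-1} · (x - mu) = (0.3636, -0.2273).
  (x - mu)^T · [Sigma^{-1} · (x - mu)] = (3)·(0.3636) + (-3)·(-0.2273) = 1.7727.

Step 4 — take square root: d = √(1.7727) ≈ 1.3314.

d(x, mu) = √(1.7727) ≈ 1.3314


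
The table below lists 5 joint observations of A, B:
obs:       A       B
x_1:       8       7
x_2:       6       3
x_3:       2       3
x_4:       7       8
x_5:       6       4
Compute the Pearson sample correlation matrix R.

Step 1 — column means:
  mean(A) = (8 + 6 + 2 + 7 + 6) / 5 = 29/5 = 5.8
  mean(B) = (7 + 3 + 3 + 8 + 4) / 5 = 25/5 = 5

Step 2 — sample variances and covariances s[i,j] = (1/(n-1)) · Σ_k (x_{k,i} - mean_i) · (x_{k,j} - mean_j), with n-1 = 4:
  s[A,A] = ((2.2)·(2.2) + (0.2)·(0.2) + (-3.8)·(-3.8) + (1.2)·(1.2) + (0.2)·(0.2)) / 4 = 20.8/4 = 5.2
  s[A,B] = ((2.2)·(2) + (0.2)·(-2) + (-3.8)·(-2) + (1.2)·(3) + (0.2)·(-1)) / 4 = 15/4 = 3.75
  s[B,B] = ((2)·(2) + (-2)·(-2) + (-2)·(-2) + (3)·(3) + (-1)·(-1)) / 4 = 22/4 = 5.5
  Sample standard deviations s_i = √(s[i,i]):
  s(A) = √(5.2) = 2.2804
  s(B) = √(5.5) = 2.3452

Step 3 — r_{ij} = s_{ij} / (s_i · s_j):
  r[A,A] = 1 (diagonal).
  r[A,B] = 3.75 / (2.2804 · 2.3452) = 3.75 / 5.3479 = 0.7012
  r[B,B] = 1 (diagonal).

R is symmetric with unit diagonal. Assembling:

R = [[1, 0.7012],
 [0.7012, 1]]


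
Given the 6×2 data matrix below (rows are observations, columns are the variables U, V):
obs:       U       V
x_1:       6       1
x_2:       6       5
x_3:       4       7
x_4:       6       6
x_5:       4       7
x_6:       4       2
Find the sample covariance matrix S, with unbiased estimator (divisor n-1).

Step 1 — column means:
  mean(U) = (6 + 6 + 4 + 6 + 4 + 4) / 6 = 30/6 = 5
  mean(V) = (1 + 5 + 7 + 6 + 7 + 2) / 6 = 28/6 = 4.6667

Step 2 — sample covariance S[i,j] = (1/(n-1)) · Σ_k (x_{k,i} - mean_i) · (x_{k,j} - mean_j), with n-1 = 5.
  S[U,U] = ((1)·(1) + (1)·(1) + (-1)·(-1) + (1)·(1) + (-1)·(-1) + (-1)·(-1)) / 5 = 6/5 = 1.2
  S[U,V] = ((1)·(-3.6667) + (1)·(0.3333) + (-1)·(2.3333) + (1)·(1.3333) + (-1)·(2.3333) + (-1)·(-2.6667)) / 5 = -4/5 = -0.8
  S[V,V] = ((-3.6667)·(-3.6667) + (0.3333)·(0.3333) + (2.3333)·(2.3333) + (1.3333)·(1.3333) + (2.3333)·(2.3333) + (-2.6667)·(-2.6667)) / 5 = 33.3333/5 = 6.6667

S is symmetric (S[j,i] = S[i,j]). Assembling:

S = [[1.2, -0.8],
 [-0.8, 6.6667]]


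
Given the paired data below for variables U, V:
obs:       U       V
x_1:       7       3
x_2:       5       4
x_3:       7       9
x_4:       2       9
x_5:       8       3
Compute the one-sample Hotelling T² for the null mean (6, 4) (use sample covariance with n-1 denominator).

Step 1 — sample mean vector:
  mean(U) = (7 + 5 + 7 + 2 + 8) / 5 = 29/5 = 5.8
  mean(V) = (3 + 4 + 9 + 9 + 3) / 5 = 28/5 = 5.6
  x̄ = (5.8, 5.6),  deviation x̄ - mu_0 = (5.8, 5.6) - (6, 4) = (-0.2, 1.6).

Step 2 — sample covariance matrix, S[i,j] = (1/(n-1)) · Σ_k (x_{k,i} - mean_i) · (x_{k,j} - mean_j), divisor n-1 = 4:
  S[U,U] = ((1.2)·(1.2) + (-0.8)·(-0.8) + (1.2)·(1.2) + (-3.8)·(-3.8) + (2.2)·(2.2)) / 4 = 22.8/4 = 5.7
  S[U,V] = ((1.2)·(-2.6) + (-0.8)·(-1.6) + (1.2)·(3.4) + (-3.8)·(3.4) + (2.2)·(-2.6)) / 4 = -16.4/4 = -4.1
  S[V,V] = ((-2.6)·(-2.6) + (-1.6)·(-1.6) + (3.4)·(3.4) + (3.4)·(3.4) + (-2.6)·(-2.6)) / 4 = 39.2/4 = 9.8
  S = [[5.7, -4.1],
 [-4.1, 9.8]].

Step 3 — invert S. det(S) = 5.7·9.8 - (-4.1)² = 39.05.
  S^{-1} = (1/det) · [[d, -b], [-b, a]] = [[0.251, 0.105],
 [0.105, 0.146]].

Step 4 — quadratic form (x̄ - mu_0)^T · S^{-1} · (x̄ - mu_0):
  S^{-1} · (x̄ - mu_0) = (0.1178, 0.2125),
  (x̄ - mu_0)^T · [...] = (-0.2)·(0.1178) + (1.6)·(0.2125) = 0.3165.

Step 5 — scale by n: T² = 5 · 0.3165 = 1.5826.

T² ≈ 1.5826


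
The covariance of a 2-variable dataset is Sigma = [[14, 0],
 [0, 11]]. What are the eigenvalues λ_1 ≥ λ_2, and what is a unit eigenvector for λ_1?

Step 1 — characteristic polynomial of 2×2 Sigma:
  det(Sigma - λI) = λ² - trace · λ + det = 0.
  trace = 14 + 11 = 25, det = 14·11 - (0)² = 154.
Step 2 — discriminant:
  Δ = trace² - 4·det = 625 - 616 = 9.
Step 3 — eigenvalues:
  λ = (trace ± √Δ)/2 = (25 ± 3)/2,
  λ_1 = 14,  λ_2 = 11.

Step 4 — unit eigenvector for λ_1: Sigma is diagonal, so its eigenvectors are the coordinate axes. λ_1 = 14 is the diagonal entry on the first coordinate axis, hence
  v_1 = (1, 0) (||v_1|| = 1).

λ_1 = 14,  λ_2 = 11;  v_1 ≈ (1, 0)


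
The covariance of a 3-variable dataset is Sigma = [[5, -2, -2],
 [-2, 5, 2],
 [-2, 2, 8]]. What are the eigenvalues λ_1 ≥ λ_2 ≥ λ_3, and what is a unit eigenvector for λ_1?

Step 1 — characteristic polynomial p(λ) = det(λI - Sigma) = λ³ - tr·λ² + c_1·λ - det, where tr = trace, c_1 = sum of the principal 2×2 minors, det = det(Sigma):
  tr = 5 + 5 + 8 = 18,
  c_1 = (5·5 - (-2)²) + (5·8 - (-2)²) + (5·8 - (2)²) = 21 + 36 + 36 = 93,
  det = 5·(5·8 - (2)²) - (-2)·((-2)·8 - (2)·(-2)) + (-2)·((-2)·(2) - 5·(-2)) = 5·(36) - (-2)·(-12) + (-2)·(6) = 144.
  So p(λ) = λ³ - 18λ² + 93λ - 144.
Step 2 — look for an integer root (rational root theorem: any rational root is an integer divisor of 144). Testing λ = 3:
  p(3) = 27 - 162 + 279 - 144 = 0  ✓
  Dividing out (λ - 3): p(λ) = (λ - 3)(λ² - 15λ + 48).
Step 3 — remaining eigenvalues from the quadratic λ² - 15λ + 48 = 0:
  Δ = 15² - 4·48 = 225 - 192 = 33,  λ = (15 ± √33)/2 = (15 ± 5.7446)/2 ≈ 10.3723 or 4.6277.
  Sorted: λ_1 = 10.3723,  λ_2 = 4.6277,  λ_3 = 3  (check: sum = 18 = tr ✓).

Step 4 — unit eigenvector for λ_1 ≈ 10.3723: v spans the null space of (Sigma - λ_1 I), whose rows are
  r_1 = (-5.3723, -2, -2),  r_2 = (-2, -5.3723, 2),  r_3 = (-2, 2, -2.3723).
  v is orthogonal to every row, so take v ∝ r_1 × r_2 = ((-2)·(2) - (-2)·(-5.3723), (-2)·(-2) - (-5.3723)·(2), (-5.3723)·(-5.3723) - (-2)·(-2)) ≈ (-14.7446, 14.7446, 24.8614).
  Rescale (multiply by -1 so the first nonzero entry is positive): u = (14.7446, -14.7446, -24.8614).
  ||u|| = √((14.7446)² + (-14.7446)² + (-24.8614)²) = √(1052.8938) ≈ 32.4483,  v_1 = u/||u|| ≈ (0.4544, -0.4544, -0.7662) (||v_1|| = 1).

λ_1 = 10.3723,  λ_2 = 4.6277,  λ_3 = 3;  v_1 ≈ (0.4544, -0.4544, -0.7662)


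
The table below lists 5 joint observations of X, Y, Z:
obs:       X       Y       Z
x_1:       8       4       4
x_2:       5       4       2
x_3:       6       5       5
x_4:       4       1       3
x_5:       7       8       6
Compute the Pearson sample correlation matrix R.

Step 1 — column means:
  mean(X) = (8 + 5 + 6 + 4 + 7) / 5 = 30/5 = 6
  mean(Y) = (4 + 4 + 5 + 1 + 8) / 5 = 22/5 = 4.4
  mean(Z) = (4 + 2 + 5 + 3 + 6) / 5 = 20/5 = 4

Step 2 — sample variances and covariances s[i,j] = (1/(n-1)) · Σ_k (x_{k,i} - mean_i) · (x_{k,j} - mean_j), with n-1 = 4:
  s[X,X] = ((2)·(2) + (-1)·(-1) + (0)·(0) + (-2)·(-2) + (1)·(1)) / 4 = 10/4 = 2.5
  s[X,Y] = ((2)·(-0.4) + (-1)·(-0.4) + (0)·(0.6) + (-2)·(-3.4) + (1)·(3.6)) / 4 = 10/4 = 2.5
  s[X,Z] = ((2)·(0) + (-1)·(-2) + (0)·(1) + (-2)·(-1) + (1)·(2)) / 4 = 6/4 = 1.5
  s[Y,Y] = ((-0.4)·(-0.4) + (-0.4)·(-0.4) + (0.6)·(0.6) + (-3.4)·(-3.4) + (3.6)·(3.6)) / 4 = 25.2/4 = 6.3
  s[Y,Z] = ((-0.4)·(0) + (-0.4)·(-2) + (0.6)·(1) + (-3.4)·(-1) + (3.6)·(2)) / 4 = 12/4 = 3
  s[Z,Z] = ((0)·(0) + (-2)·(-2) + (1)·(1) + (-1)·(-1) + (2)·(2)) / 4 = 10/4 = 2.5
  Sample standard deviations s_i = √(s[i,i]):
  s(X) = √(2.5) = 1.5811
  s(Y) = √(6.3) = 2.51
  s(Z) = √(2.5) = 1.5811

Step 3 — r_{ij} = s_{ij} / (s_i · s_j):
  r[X,X] = 1 (diagonal).
  r[X,Y] = 2.5 / (1.5811 · 2.51) = 2.5 / 3.9686 = 0.6299
  r[X,Z] = 1.5 / (1.5811 · 1.5811) = 1.5 / 2.5 = 0.6
  r[Y,Y] = 1 (diagonal).
  r[Y,Z] = 3 / (2.51 · 1.5811) = 3 / 3.9686 = 0.7559
  r[Z,Z] = 1 (diagonal).

R is symmetric with unit diagonal. Assembling:

R = [[1, 0.6299, 0.6],
 [0.6299, 1, 0.7559],
 [0.6, 0.7559, 1]]


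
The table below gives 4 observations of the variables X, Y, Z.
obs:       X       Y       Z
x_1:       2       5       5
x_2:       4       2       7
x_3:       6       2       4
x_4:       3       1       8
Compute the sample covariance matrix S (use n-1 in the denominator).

Step 1 — column means:
  mean(X) = (2 + 4 + 6 + 3) / 4 = 15/4 = 3.75
  mean(Y) = (5 + 2 + 2 + 1) / 4 = 10/4 = 2.5
  mean(Z) = (5 + 7 + 4 + 8) / 4 = 24/4 = 6

Step 2 — sample covariance S[i,j] = (1/(n-1)) · Σ_k (x_{k,i} - mean_i) · (x_{k,j} - mean_j), with n-1 = 3.
  S[X,X] = ((-1.75)·(-1.75) + (0.25)·(0.25) + (2.25)·(2.25) + (-0.75)·(-0.75)) / 3 = 8.75/3 = 2.9167
  S[X,Y] = ((-1.75)·(2.5) + (0.25)·(-0.5) + (2.25)·(-0.5) + (-0.75)·(-1.5)) / 3 = -4.5/3 = -1.5
  S[X,Z] = ((-1.75)·(-1) + (0.25)·(1) + (2.25)·(-2) + (-0.75)·(2)) / 3 = -4/3 = -1.3333
  S[Y,Y] = ((2.5)·(2.5) + (-0.5)·(-0.5) + (-0.5)·(-0.5) + (-1.5)·(-1.5)) / 3 = 9/3 = 3
  S[Y,Z] = ((2.5)·(-1) + (-0.5)·(1) + (-0.5)·(-2) + (-1.5)·(2)) / 3 = -5/3 = -1.6667
  S[Z,Z] = ((-1)·(-1) + (1)·(1) + (-2)·(-2) + (2)·(2)) / 3 = 10/3 = 3.3333

S is symmetric (S[j,i] = S[i,j]). Assembling:

S = [[2.9167, -1.5, -1.3333],
 [-1.5, 3, -1.6667],
 [-1.3333, -1.6667, 3.3333]]


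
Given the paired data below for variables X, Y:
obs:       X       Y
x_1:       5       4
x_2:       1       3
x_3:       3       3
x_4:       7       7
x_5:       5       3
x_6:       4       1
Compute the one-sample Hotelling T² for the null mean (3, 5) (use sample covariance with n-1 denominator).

Step 1 — sample mean vector:
  mean(X) = (5 + 1 + 3 + 7 + 5 + 4) / 6 = 25/6 = 4.1667
  mean(Y) = (4 + 3 + 3 + 7 + 3 + 1) / 6 = 21/6 = 3.5
  x̄ = (4.1667, 3.5),  deviation x̄ - mu_0 = (4.1667, 3.5) - (3, 5) = (1.1667, -1.5).

Step 2 — sample covariance matrix, S[i,j] = (1/(n-1)) · Σ_k (x_{k,i} - mean_i) · (x_{k,j} - mean_j), divisor n-1 = 5:
  S[X,X] = ((0.8333)·(0.8333) + (-3.1667)·(-3.1667) + (-1.1667)·(-1.1667) + (2.8333)·(2.8333) + (0.8333)·(0.8333) + (-0.1667)·(-0.1667)) / 5 = 20.8333/5 = 4.1667
  S[X,Y] = ((0.8333)·(0.5) + (-3.1667)·(-0.5) + (-1.1667)·(-0.5) + (2.8333)·(3.5) + (0.8333)·(-0.5) + (-0.1667)·(-2.5)) / 5 = 12.5/5 = 2.5
  S[Y,Y] = ((0.5)·(0.5) + (-0.5)·(-0.5) + (-0.5)·(-0.5) + (3.5)·(3.5) + (-0.5)·(-0.5) + (-2.5)·(-2.5)) / 5 = 19.5/5 = 3.9
  S = [[4.1667, 2.5],
 [2.5, 3.9]].

Step 3 — invert S. det(S) = 4.1667·3.9 - (2.5)² = 10.
  S^{-1} = (1/det) · [[d, -b], [-b, a]] = [[0.39, -0.25],
 [-0.25, 0.4167]].

Step 4 — quadratic form (x̄ - mu_0)^T · S^{-1} · (x̄ - mu_0):
  S^{-1} · (x̄ - mu_0) = (0.83, -0.9167),
  (x̄ - mu_0)^T · [...] = (1.1667)·(0.83) + (-1.5)·(-0.9167) = 2.3433.

Step 5 — scale by n: T² = 6 · 2.3433 = 14.06.

T² ≈ 14.06


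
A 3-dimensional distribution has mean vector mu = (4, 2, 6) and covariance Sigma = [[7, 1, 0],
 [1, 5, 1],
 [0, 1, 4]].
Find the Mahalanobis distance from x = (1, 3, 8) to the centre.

Step 1 — centre the observation: (x - mu) = (-3, 1, 2).

Step 2 — invert Sigma (cofactor / det for 3×3, or solve directly):
  Sigma^{-1} = [[0.1473, -0.031, 0.0078],
 [-0.031, 0.2171, -0.0543],
 [0.0078, -0.0543, 0.2636]].

Step 3 — form the quadratic (x - mu)^T · Sigma^{-1} · (x - mu):
  Sigma^{-1} · (x - mu) = (-0.4574, 0.2016, 0.4496).
  (x - mu)^T · [Sigma^{-1} · (x - mu)] = (-3)·(-0.4574) + (1)·(0.2016) + (2)·(0.4496) = 2.4729.

Step 4 — take square root: d = √(2.4729) ≈ 1.5725.

d(x, mu) = √(2.4729) ≈ 1.5725


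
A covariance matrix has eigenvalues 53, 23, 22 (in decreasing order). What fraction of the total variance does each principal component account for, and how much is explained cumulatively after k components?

Step 1 — total variance = trace(Sigma) = Σ λ_i = 53 + 23 + 22 = 98.

Step 2 — fraction explained by component i = λ_i / Σ λ:
  PC1: 53/98 = 0.5408
  PC2: 23/98 = 0.2347
  PC3: 22/98 = 0.2245

Step 3 — cumulative fraction after k components = (λ_1 + ... + λ_k) / Σ λ:
  k = 1: 53/98 = 0.5408
  k = 2: (53 + 23)/98 = 76/98 = 0.7755
  k = 3: (53 + 23 + 22)/98 = 98/98 = 1

Summary (fraction, with percent):

explained: PC1 0.5408 (54.08%), PC2 0.2347 (23.47%), PC3 0.2245 (22.45%);  cumulative: 0.5408, 0.7755, 1


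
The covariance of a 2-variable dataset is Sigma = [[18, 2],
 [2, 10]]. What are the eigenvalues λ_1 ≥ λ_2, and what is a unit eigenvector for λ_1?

Step 1 — characteristic polynomial of 2×2 Sigma:
  det(Sigma - λI) = λ² - trace · λ + det = 0.
  trace = 18 + 10 = 28, det = 18·10 - (2)² = 176.
Step 2 — discriminant:
  Δ = trace² - 4·det = 784 - 704 = 80.
Step 3 — eigenvalues:
  λ = (trace ± √Δ)/2 = (28 ± 8.9443)/2,
  λ_1 = 18.4721,  λ_2 = 9.5279.

Step 4 — unit eigenvector for λ_1: solve (Sigma - λ_1 I)v = 0. First row:
  (18 - 18.4721)·v_x + (2)·v_y = 0, i.e. (-0.4721)·v_x + (2)·v_y = 0,
  so v ∝ (b, λ_1 - a) = (2, 0.4721) = u.
  ||u|| = √((2)² + (0.4721)²) = √(4.2229) ≈ 2.055,
  v_1 = u/||u|| ≈ (0.9732, 0.2298) (||v_1|| = 1).

λ_1 = 18.4721,  λ_2 = 9.5279;  v_1 ≈ (0.9732, 0.2298)


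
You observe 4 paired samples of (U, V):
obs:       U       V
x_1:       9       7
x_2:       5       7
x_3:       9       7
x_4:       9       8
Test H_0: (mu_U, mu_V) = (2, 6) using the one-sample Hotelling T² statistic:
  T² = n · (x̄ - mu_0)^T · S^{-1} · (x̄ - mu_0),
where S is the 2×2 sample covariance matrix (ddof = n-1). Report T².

Step 1 — sample mean vector:
  mean(U) = (9 + 5 + 9 + 9) / 4 = 32/4 = 8
  mean(V) = (7 + 7 + 7 + 8) / 4 = 29/4 = 7.25
  x̄ = (8, 7.25),  deviation x̄ - mu_0 = (8, 7.25) - (2, 6) = (6, 1.25).

Step 2 — sample covariance matrix, S[i,j] = (1/(n-1)) · Σ_k (x_{k,i} - mean_i) · (x_{k,j} - mean_j), divisor n-1 = 3:
  S[U,U] = ((1)·(1) + (-3)·(-3) + (1)·(1) + (1)·(1)) / 3 = 12/3 = 4
  S[U,V] = ((1)·(-0.25) + (-3)·(-0.25) + (1)·(-0.25) + (1)·(0.75)) / 3 = 1/3 = 0.3333
  S[V,V] = ((-0.25)·(-0.25) + (-0.25)·(-0.25) + (-0.25)·(-0.25) + (0.75)·(0.75)) / 3 = 0.75/3 = 0.25
  S = [[4, 0.3333],
 [0.3333, 0.25]].

Step 3 — invert S. det(S) = 4·0.25 - (0.3333)² = 0.8889.
  S^{-1} = (1/det) · [[d, -b], [-b, a]] = [[0.2812, -0.375],
 [-0.375, 4.5]].

Step 4 — quadratic form (x̄ - mu_0)^T · S^{-1} · (x̄ - mu_0):
  S^{-1} · (x̄ - mu_0) = (1.2188, 3.375),
  (x̄ - mu_0)^T · [...] = (6)·(1.2188) + (1.25)·(3.375) = 11.5312.

Step 5 — scale by n: T² = 4 · 11.5312 = 46.125.

T² ≈ 46.125


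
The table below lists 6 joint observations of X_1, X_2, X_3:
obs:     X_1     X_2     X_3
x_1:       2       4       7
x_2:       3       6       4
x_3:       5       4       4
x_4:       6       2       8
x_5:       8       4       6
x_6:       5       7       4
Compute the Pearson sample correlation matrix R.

Step 1 — column means:
  mean(X_1) = (2 + 3 + 5 + 6 + 8 + 5) / 6 = 29/6 = 4.8333
  mean(X_2) = (4 + 6 + 4 + 2 + 4 + 7) / 6 = 27/6 = 4.5
  mean(X_3) = (7 + 4 + 4 + 8 + 6 + 4) / 6 = 33/6 = 5.5

Step 2 — sample variances and covariances s[i,j] = (1/(n-1)) · Σ_k (x_{k,i} - mean_i) · (x_{k,j} - mean_j), with n-1 = 5:
  s[X_1,X_1] = ((-2.8333)·(-2.8333) + (-1.8333)·(-1.8333) + (0.1667)·(0.1667) + (1.1667)·(1.1667) + (3.1667)·(3.1667) + (0.1667)·(0.1667)) / 5 = 22.8333/5 = 4.5667
  s[X_1,X_2] = ((-2.8333)·(-0.5) + (-1.8333)·(1.5) + (0.1667)·(-0.5) + (1.1667)·(-2.5) + (3.1667)·(-0.5) + (0.1667)·(2.5)) / 5 = -5.5/5 = -1.1
  s[X_1,X_3] = ((-2.8333)·(1.5) + (-1.8333)·(-1.5) + (0.1667)·(-1.5) + (1.1667)·(2.5) + (3.1667)·(0.5) + (0.1667)·(-1.5)) / 5 = 2.5/5 = 0.5
  s[X_2,X_2] = ((-0.5)·(-0.5) + (1.5)·(1.5) + (-0.5)·(-0.5) + (-2.5)·(-2.5) + (-0.5)·(-0.5) + (2.5)·(2.5)) / 5 = 15.5/5 = 3.1
  s[X_2,X_3] = ((-0.5)·(1.5) + (1.5)·(-1.5) + (-0.5)·(-1.5) + (-2.5)·(2.5) + (-0.5)·(0.5) + (2.5)·(-1.5)) / 5 = -12.5/5 = -2.5
  s[X_3,X_3] = ((1.5)·(1.5) + (-1.5)·(-1.5) + (-1.5)·(-1.5) + (2.5)·(2.5) + (0.5)·(0.5) + (-1.5)·(-1.5)) / 5 = 15.5/5 = 3.1
  Sample standard deviations s_i = √(s[i,i]):
  s(X_1) = √(4.5667) = 2.137
  s(X_2) = √(3.1) = 1.7607
  s(X_3) = √(3.1) = 1.7607

Step 3 — r_{ij} = s_{ij} / (s_i · s_j):
  r[X_1,X_1] = 1 (diagonal).
  r[X_1,X_2] = -1.1 / (2.137 · 1.7607) = -1.1 / 3.7625 = -0.2924
  r[X_1,X_3] = 0.5 / (2.137 · 1.7607) = 0.5 / 3.7625 = 0.1329
  r[X_2,X_2] = 1 (diagonal).
  r[X_2,X_3] = -2.5 / (1.7607 · 1.7607) = -2.5 / 3.1 = -0.8065
  r[X_3,X_3] = 1 (diagonal).

R is symmetric with unit diagonal. Assembling:

R = [[1, -0.2924, 0.1329],
 [-0.2924, 1, -0.8065],
 [0.1329, -0.8065, 1]]


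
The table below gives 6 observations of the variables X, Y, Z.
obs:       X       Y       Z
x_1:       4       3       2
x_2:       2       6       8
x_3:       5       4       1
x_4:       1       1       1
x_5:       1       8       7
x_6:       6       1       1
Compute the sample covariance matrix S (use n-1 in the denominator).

Step 1 — column means:
  mean(X) = (4 + 2 + 5 + 1 + 1 + 6) / 6 = 19/6 = 3.1667
  mean(Y) = (3 + 6 + 4 + 1 + 8 + 1) / 6 = 23/6 = 3.8333
  mean(Z) = (2 + 8 + 1 + 1 + 7 + 1) / 6 = 20/6 = 3.3333

Step 2 — sample covariance S[i,j] = (1/(n-1)) · Σ_k (x_{k,i} - mean_i) · (x_{k,j} - mean_j), with n-1 = 5.
  S[X,X] = ((0.8333)·(0.8333) + (-1.1667)·(-1.1667) + (1.8333)·(1.8333) + (-2.1667)·(-2.1667) + (-2.1667)·(-2.1667) + (2.8333)·(2.8333)) / 5 = 22.8333/5 = 4.5667
  S[X,Y] = ((0.8333)·(-0.8333) + (-1.1667)·(2.1667) + (1.8333)·(0.1667) + (-2.1667)·(-2.8333) + (-2.1667)·(4.1667) + (2.8333)·(-2.8333)) / 5 = -13.8333/5 = -2.7667
  S[X,Z] = ((0.8333)·(-1.3333) + (-1.1667)·(4.6667) + (1.8333)·(-2.3333) + (-2.1667)·(-2.3333) + (-2.1667)·(3.6667) + (2.8333)·(-2.3333)) / 5 = -20.3333/5 = -4.0667
  S[Y,Y] = ((-0.8333)·(-0.8333) + (2.1667)·(2.1667) + (0.1667)·(0.1667) + (-2.8333)·(-2.8333) + (4.1667)·(4.1667) + (-2.8333)·(-2.8333)) / 5 = 38.8333/5 = 7.7667
  S[Y,Z] = ((-0.8333)·(-1.3333) + (2.1667)·(4.6667) + (0.1667)·(-2.3333) + (-2.8333)·(-2.3333) + (4.1667)·(3.6667) + (-2.8333)·(-2.3333)) / 5 = 39.3333/5 = 7.8667
  S[Z,Z] = ((-1.3333)·(-1.3333) + (4.6667)·(4.6667) + (-2.3333)·(-2.3333) + (-2.3333)·(-2.3333) + (3.6667)·(3.6667) + (-2.3333)·(-2.3333)) / 5 = 53.3333/5 = 10.6667

S is symmetric (S[j,i] = S[i,j]). Assembling:

S = [[4.5667, -2.7667, -4.0667],
 [-2.7667, 7.7667, 7.8667],
 [-4.0667, 7.8667, 10.6667]]
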